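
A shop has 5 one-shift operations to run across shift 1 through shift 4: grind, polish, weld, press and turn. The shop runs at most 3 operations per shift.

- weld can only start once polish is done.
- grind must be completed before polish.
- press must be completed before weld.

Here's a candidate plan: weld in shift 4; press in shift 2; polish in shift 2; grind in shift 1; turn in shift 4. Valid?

The shop runs at most 3 operations per shift — holds.
weld can only start once polish is done — holds.
grind must be completed before polish — holds.
press must be completed before weld — holds.

Valid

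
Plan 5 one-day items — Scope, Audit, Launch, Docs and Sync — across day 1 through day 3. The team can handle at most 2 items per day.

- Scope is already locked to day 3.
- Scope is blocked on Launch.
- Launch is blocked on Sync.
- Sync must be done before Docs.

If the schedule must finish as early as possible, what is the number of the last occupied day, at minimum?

3

The precedence chain requires at least 3 distinct days.
With at most 2 per day and 5 tasks, at least 3 days are needed.
3 works (last occupied day: day 3): for example Audit in day 1, Scope in day 3, Sync in day 1, Launch in day 2, Docs in day 2.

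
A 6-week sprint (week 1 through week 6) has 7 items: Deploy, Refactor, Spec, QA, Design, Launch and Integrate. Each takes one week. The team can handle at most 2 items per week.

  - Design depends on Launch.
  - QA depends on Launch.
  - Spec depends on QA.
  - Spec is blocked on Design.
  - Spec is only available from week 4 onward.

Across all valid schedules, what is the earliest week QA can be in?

week 2

Precedence pushes QA to at least week 2; downstream work caps QA at week 5.
QA at week 2 is achievable: Launch=week 1; Integrate=week 3; Deploy=week 1; Spec=week 4; Refactor=week 3; Design=week 2; QA=week 2.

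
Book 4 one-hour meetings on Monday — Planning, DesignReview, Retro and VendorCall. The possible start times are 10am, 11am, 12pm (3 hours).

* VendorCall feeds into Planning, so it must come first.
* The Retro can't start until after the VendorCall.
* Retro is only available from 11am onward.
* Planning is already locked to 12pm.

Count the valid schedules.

9

Splitting on DesignReview: it can be 10am (3), 11am (3), 12pm (3). Listing each branch's schedules as (Planning, Retro, VendorCall):
DesignReview=10am: (12pm,11am,10am) (12pm,12pm,10am) (12pm,12pm,11am) — 3.
DesignReview=11am: (12pm,11am,10am) (12pm,12pm,10am) (12pm,12pm,11am) — 3.
DesignReview=12pm: (12pm,11am,10am) (12pm,12pm,10am) (12pm,12pm,11am) — 3.
Summing: 3 + 3 + 3 = 9.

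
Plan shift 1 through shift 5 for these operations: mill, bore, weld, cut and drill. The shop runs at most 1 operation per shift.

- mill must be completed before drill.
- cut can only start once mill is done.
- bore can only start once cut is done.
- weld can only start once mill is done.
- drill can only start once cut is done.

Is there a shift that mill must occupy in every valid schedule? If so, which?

shift 1

Downstream work caps mill at shift 3.
So mill is pinned to shift 1.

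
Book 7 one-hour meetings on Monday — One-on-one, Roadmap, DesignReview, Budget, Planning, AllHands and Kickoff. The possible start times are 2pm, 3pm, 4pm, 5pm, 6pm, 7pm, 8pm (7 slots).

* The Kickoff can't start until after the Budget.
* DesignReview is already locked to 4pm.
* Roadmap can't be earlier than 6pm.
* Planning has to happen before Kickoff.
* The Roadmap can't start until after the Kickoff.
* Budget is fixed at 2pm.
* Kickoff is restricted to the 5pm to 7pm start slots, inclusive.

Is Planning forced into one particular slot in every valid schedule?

No

Planning can be 2pm (e.g. DesignReview in 4pm, One-on-one in 2pm, Kickoff in 5pm, AllHands in 2pm, Roadmap in 6pm, Planning in 2pm, Budget in 2pm) or 3pm (e.g. Planning=3pm, AllHands=2pm, Kickoff=5pm, Budget=2pm, DesignReview=4pm, Roadmap=6pm, One-on-one=2pm).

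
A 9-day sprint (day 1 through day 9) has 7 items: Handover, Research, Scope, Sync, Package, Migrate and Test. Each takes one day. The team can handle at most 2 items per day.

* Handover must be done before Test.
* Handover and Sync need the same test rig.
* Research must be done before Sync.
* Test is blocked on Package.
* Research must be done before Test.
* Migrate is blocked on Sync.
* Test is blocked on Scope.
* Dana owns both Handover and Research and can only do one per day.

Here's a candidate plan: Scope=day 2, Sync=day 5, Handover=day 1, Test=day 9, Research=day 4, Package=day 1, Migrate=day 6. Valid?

Yes, all constraints hold

Research must be done before Test — holds.
Test is blocked on Scope — holds.
Handover and Sync need the same test rig — holds.
Research must be done before Sync — holds.
Migrate is blocked on Sync — holds.
Test is blocked on Package — holds.
Handover must be done before Test — holds.
Dana owns both Handover and Research and can only do one per day — holds.
The team can handle at most 2 items per day — holds.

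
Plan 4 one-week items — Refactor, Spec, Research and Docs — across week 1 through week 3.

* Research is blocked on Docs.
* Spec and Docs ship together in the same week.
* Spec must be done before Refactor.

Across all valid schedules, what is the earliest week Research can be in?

Precedence pushes Research to at least week 2.
Research at week 2 is achievable: Refactor=week 2; Spec=week 1; Docs=week 1; Research=week 2.

week 2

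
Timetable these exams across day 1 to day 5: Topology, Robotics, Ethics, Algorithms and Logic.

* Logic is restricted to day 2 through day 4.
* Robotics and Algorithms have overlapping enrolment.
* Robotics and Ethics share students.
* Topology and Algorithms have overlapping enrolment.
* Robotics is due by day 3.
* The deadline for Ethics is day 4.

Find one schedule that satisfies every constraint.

Robotics=day 1; Algorithms=day 2; Topology=day 1; Logic=day 2; Ethics=day 2

Checking: Robotics(day 1) != Algorithms(day 2); Robotics(day 1) != Ethics(day 2); Topology(day 1) != Algorithms(day 2); Logic=day 2 in [day 2,day 4]; Ethics=day 2 in [day 1,day 4]; Robotics=day 1 in [day 1,day 3].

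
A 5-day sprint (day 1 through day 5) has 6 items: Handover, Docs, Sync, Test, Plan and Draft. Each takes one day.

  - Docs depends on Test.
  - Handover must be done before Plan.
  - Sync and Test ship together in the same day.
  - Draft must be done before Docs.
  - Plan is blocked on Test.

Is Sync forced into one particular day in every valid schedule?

Sync can be day 1 (e.g. Plan in day 2; Docs in day 2; Sync in day 1; Handover in day 1; Test in day 1; Draft in day 1) or day 2 (e.g. Handover -> day 1; Plan -> day 3; Draft -> day 1; Sync -> day 2; Test -> day 2; Docs -> day 3).

No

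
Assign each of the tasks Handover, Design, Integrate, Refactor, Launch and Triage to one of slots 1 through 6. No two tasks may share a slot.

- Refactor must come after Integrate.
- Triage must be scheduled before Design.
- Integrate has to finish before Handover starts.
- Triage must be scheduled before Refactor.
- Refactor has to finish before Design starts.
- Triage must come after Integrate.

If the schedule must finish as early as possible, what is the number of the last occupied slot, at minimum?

The precedence chain requires at least 4 distinct slots.
With at most 1 per slot and 6 tasks, at least 6 slots are needed.
6 works (last occupied slot: 6): for example Integrate -> 1, Triage -> 2, Handover -> 5, Launch -> 6, Design -> 4, Refactor -> 3.

6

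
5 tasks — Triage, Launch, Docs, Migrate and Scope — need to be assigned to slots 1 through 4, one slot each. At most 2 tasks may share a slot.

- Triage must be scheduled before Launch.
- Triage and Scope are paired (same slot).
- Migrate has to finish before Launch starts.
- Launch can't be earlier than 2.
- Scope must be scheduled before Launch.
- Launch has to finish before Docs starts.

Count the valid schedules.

2

Enumerating: Triage in 1; Launch in 3; Scope in 1; Docs in 4; Migrate in 2 | Docs=4, Triage=2, Launch=3, Migrate=1, Scope=2.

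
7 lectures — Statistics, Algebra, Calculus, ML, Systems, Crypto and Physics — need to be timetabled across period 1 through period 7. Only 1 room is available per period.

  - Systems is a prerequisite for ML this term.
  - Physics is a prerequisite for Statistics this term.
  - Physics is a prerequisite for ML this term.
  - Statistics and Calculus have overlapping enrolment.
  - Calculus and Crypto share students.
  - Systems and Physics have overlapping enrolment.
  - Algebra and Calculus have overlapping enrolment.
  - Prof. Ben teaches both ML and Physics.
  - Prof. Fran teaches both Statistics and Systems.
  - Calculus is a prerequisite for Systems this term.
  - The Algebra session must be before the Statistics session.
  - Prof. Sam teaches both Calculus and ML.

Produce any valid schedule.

Crypto -> period 7, ML -> period 6, Physics -> period 1, Statistics -> period 3, Algebra -> period 2, Systems -> period 5, Calculus -> period 4

Checking: Algebra(period 2) before Statistics(period 3); Systems(period 5) before ML(period 6); Calculus(period 4) before Systems(period 5); Physics(period 1) before Statistics(period 3); Physics(period 1) before ML(period 6); Calculus(period 4) != ML(period 6); ML(period 6) != Physics(period 1); Calculus(period 4) != Crypto(period 7); Statistics(period 3) != Calculus(period 4); Systems(period 5) != Physics(period 1); Algebra(period 2) != Calculus(period 4); Statistics(period 3) != Systems(period 5); max 1 per period (cap 1).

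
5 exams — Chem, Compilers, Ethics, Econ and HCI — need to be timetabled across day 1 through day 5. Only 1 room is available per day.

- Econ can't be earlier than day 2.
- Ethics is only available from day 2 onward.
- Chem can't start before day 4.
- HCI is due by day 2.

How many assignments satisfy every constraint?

16

Splitting on Chem: it can be day 4 (8), day 5 (8). Listing each branch's schedules as (Compilers, Ethics, Econ, HCI) by day number:
Chem=day 4: (1,3,5,2) (1,5,3,2) (2,3,5,1) (2,5,3,1) (3,2,5,1) (3,5,2,1) (5,2,3,1) (5,3,2,1) — 8.
Chem=day 5: (1,3,4,2) (1,4,3,2) (2,3,4,1) (2,4,3,1) (3,2,4,1) (3,4,2,1) (4,2,3,1) (4,3,2,1) — 8.
Summing: 8 + 8 = 16.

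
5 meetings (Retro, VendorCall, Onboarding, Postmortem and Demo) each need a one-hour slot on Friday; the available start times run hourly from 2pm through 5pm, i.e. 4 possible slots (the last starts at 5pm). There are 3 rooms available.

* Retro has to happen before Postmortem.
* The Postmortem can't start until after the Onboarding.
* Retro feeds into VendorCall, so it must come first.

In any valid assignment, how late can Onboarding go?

4pm

Downstream work caps Onboarding at 4pm.
Onboarding at 4pm is achievable: Onboarding in 4pm; Postmortem in 5pm; Demo in 2pm; Retro in 2pm; VendorCall in 3pm.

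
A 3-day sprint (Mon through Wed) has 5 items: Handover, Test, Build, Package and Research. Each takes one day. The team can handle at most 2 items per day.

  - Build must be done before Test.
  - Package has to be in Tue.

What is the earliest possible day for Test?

Precedence pushes Test to at least Tue.
Test at Tue is achievable: Package -> Tue; Research -> Wed; Test -> Tue; Build -> Mon; Handover -> Mon.

Tue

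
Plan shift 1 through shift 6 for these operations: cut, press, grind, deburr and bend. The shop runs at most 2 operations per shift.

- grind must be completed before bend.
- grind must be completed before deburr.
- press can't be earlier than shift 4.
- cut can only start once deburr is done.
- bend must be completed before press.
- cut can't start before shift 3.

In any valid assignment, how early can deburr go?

shift 2

Precedence pushes deburr to at least shift 2; downstream work caps deburr at shift 5.
deburr at shift 2 is achievable: deburr in shift 2; press in shift 4; bend in shift 2; cut in shift 3; grind in shift 1.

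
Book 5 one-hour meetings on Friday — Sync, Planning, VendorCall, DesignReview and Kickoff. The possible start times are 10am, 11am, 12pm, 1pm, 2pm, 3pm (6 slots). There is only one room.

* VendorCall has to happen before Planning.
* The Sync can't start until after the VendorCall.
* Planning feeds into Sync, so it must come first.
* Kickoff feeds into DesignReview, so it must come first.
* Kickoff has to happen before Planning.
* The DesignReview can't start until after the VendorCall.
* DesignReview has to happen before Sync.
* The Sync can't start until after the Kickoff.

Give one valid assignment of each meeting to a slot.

VendorCall in 10am; Sync in 2pm; Kickoff in 11am; DesignReview in 1pm; Planning in 12pm

Checking: DesignReview(1pm) before Sync(2pm); VendorCall(10am) before DesignReview(1pm); VendorCall(10am) before Planning(12pm); Kickoff(11am) before Planning(12pm); Kickoff(11am) before DesignReview(1pm); VendorCall(10am) before Sync(2pm); Planning(12pm) before Sync(2pm); Kickoff(11am) before Sync(2pm); max 1 per slot (cap 1).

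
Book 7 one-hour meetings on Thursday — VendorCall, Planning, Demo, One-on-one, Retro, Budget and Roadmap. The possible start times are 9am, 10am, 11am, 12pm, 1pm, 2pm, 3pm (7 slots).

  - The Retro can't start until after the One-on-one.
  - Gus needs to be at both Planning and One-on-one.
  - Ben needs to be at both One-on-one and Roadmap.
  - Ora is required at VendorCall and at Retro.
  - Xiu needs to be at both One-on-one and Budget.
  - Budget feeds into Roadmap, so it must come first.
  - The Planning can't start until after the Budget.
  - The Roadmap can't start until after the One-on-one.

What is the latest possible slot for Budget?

Downstream work caps Budget at 2pm.
Budget at 2pm is achievable: Planning -> 3pm, One-on-one -> 9am, Budget -> 2pm, Retro -> 10am, VendorCall -> 9am, Roadmap -> 3pm, Demo -> 9am.

2pm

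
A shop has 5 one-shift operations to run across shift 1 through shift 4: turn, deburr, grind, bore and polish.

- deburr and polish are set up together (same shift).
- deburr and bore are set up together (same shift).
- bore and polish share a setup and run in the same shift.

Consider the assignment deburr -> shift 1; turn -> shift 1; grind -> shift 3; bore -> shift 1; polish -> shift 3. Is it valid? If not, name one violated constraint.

deburr and polish are set up together (same shift) — violated.
bore and polish share a setup and run in the same shift — violated.
deburr and bore are set up together (same shift) — holds.

No — it violates: bore and polish share a setup and run in the same shift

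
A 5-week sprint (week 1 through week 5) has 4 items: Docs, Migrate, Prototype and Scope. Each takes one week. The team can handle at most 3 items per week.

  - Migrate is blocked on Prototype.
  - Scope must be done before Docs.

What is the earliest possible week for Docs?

Precedence pushes Docs to at least week 2.
Docs at week 2 is achievable: Prototype=week 1; Migrate=week 2; Scope=week 1; Docs=week 2.

week 2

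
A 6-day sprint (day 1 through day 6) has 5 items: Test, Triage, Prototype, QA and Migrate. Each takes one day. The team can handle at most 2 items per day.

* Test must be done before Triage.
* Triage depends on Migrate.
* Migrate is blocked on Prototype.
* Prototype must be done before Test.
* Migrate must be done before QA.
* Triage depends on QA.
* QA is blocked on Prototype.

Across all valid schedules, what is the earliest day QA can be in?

Precedence pushes QA to at least day 3; downstream work caps QA at day 5.
QA at day 3 is achievable: Prototype -> day 1, Test -> day 2, Migrate -> day 2, QA -> day 3, Triage -> day 4.

day 3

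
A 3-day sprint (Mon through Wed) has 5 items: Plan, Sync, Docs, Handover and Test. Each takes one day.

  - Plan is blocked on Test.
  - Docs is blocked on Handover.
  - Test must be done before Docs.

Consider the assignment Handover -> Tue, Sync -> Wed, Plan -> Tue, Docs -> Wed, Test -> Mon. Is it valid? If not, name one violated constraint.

Yes, all constraints hold

Plan is blocked on Test — holds.
Test must be done before Docs — holds.
Docs is blocked on Handover — holds.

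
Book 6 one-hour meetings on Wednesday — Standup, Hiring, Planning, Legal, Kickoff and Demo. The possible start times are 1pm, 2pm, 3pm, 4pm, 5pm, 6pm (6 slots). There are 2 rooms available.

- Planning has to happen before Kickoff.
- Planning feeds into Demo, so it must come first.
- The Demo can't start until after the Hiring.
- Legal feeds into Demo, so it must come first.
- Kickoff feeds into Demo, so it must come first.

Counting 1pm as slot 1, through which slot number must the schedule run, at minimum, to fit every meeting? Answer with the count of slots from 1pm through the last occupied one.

The precedence chain requires at least 3 distinct slots.
With at most 2 per slot and 6 meetings, at least 3 slots are needed.
3 works (last occupied slot: 3pm): for example Standup=3pm, Kickoff=2pm, Legal=2pm, Hiring=1pm, Planning=1pm, Demo=3pm.

3 slots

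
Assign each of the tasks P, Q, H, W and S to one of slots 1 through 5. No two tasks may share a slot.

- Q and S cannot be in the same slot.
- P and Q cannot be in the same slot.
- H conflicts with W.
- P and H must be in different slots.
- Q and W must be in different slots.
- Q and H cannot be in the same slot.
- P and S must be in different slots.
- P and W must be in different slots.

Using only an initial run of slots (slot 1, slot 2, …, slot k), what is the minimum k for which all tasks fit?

With at most 1 per slot and 5 tasks, at least 5 slots are needed.
5 works (last occupied slot: 5): for example W=4, H=3, S=5, P=1, Q=2.

5 slots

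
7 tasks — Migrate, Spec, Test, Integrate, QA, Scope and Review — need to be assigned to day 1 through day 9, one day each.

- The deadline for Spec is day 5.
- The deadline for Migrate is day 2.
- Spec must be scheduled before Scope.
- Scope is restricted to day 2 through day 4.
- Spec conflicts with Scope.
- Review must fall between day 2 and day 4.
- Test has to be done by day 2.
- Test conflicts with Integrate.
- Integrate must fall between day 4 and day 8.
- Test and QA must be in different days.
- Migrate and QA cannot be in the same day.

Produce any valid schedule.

Integrate in day 4; Migrate in day 1; Review in day 2; Scope in day 2; QA in day 2; Spec in day 1; Test in day 1

Checking: Spec(day 1) before Scope(day 2); Spec(day 1) != Scope(day 2); Migrate(day 1) != QA(day 2); Test(day 1) != QA(day 2); Test(day 1) != Integrate(day 4); Integrate=day 4 in [day 4,day 8]; Spec=day 1 in [day 1,day 5]; Migrate=day 1 in [day 1,day 2]; Review=day 2 in [day 2,day 4]; Test=day 1 in [day 1,day 2]; Scope=day 2 in [day 2,day 4].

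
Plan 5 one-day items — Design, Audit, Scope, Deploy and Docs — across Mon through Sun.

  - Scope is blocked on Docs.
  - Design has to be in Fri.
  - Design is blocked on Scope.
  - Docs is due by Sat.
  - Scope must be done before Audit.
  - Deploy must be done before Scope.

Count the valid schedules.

Splitting on Audit: it can be Wed (1), Thu (5), Fri (14), Sat (14), Sun (14). Listing each branch's schedules as (Design, Scope, Deploy, Docs):
Audit=Wed: (Fri,Tue,Mon,Mon) — 1.
Audit=Thu: (Fri,Tue,Mon,Mon) (Fri,Wed,Mon,Mon) (Fri,Wed,Mon,Tue) (Fri,Wed,Tue,Mon) (Fri,Wed,Tue,Tue) — 5.
Audit=Fri: (Fri,Tue,Mon,Mon) (Fri,Wed,Mon,Mon) (Fri,Wed,Mon,Tue) (Fri,Wed,Tue,Mon) (Fri,Wed,Tue,Tue) (Fri,Thu,Mon,Mon) (Fri,Thu,Mon,Tue) (Fri,Thu,Mon,Wed) (Fri,Thu,Tue,Mon) (Fri,Thu,Tue,Tue) (Fri,Thu,Tue,Wed) (Fri,Thu,Wed,Mon) (Fri,Thu,Wed,Tue) (Fri,Thu,Wed,Wed) — 14.
Audit=Sat: (Fri,Tue,Mon,Mon) (Fri,Wed,Mon,Mon) (Fri,Wed,Mon,Tue) (Fri,Wed,Tue,Mon) (Fri,Wed,Tue,Tue) (Fri,Thu,Mon,Mon) (Fri,Thu,Mon,Tue) (Fri,Thu,Mon,Wed) (Fri,Thu,Tue,Mon) (Fri,Thu,Tue,Tue) (Fri,Thu,Tue,Wed) (Fri,Thu,Wed,Mon) (Fri,Thu,Wed,Tue) (Fri,Thu,Wed,Wed) — 14.
Audit=Sun: (Fri,Tue,Mon,Mon) (Fri,Wed,Mon,Mon) (Fri,Wed,Mon,Tue) (Fri,Wed,Tue,Mon) (Fri,Wed,Tue,Tue) (Fri,Thu,Mon,Mon) (Fri,Thu,Mon,Tue) (Fri,Thu,Mon,Wed) (Fri,Thu,Tue,Mon) (Fri,Thu,Tue,Tue) (Fri,Thu,Tue,Wed) (Fri,Thu,Wed,Mon) (Fri,Thu,Wed,Tue) (Fri,Thu,Wed,Wed) — 14.
Summing: 1 + 5 + 14 + 14 + 14 = 48.

48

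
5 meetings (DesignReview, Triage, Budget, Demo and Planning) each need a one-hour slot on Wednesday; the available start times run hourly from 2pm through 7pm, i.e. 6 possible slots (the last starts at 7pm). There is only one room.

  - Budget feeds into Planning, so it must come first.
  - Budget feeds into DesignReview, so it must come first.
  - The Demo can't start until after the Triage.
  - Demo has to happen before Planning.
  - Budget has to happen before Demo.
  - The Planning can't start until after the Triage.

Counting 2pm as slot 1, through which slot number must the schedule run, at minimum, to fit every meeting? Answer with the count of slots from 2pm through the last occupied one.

The precedence chain requires at least 3 distinct slots.
With at most 1 per slot and 5 meetings, at least 5 slots are needed.
5 works (last occupied slot: 6pm): for example DesignReview -> 6pm, Demo -> 4pm, Budget -> 2pm, Triage -> 3pm, Planning -> 5pm.

5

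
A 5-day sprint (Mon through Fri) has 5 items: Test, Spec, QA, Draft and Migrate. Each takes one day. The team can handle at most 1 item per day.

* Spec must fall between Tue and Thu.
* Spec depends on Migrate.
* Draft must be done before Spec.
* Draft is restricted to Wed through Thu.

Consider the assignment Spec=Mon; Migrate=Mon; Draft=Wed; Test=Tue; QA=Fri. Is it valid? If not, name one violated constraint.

Spec depends on Migrate — violated.
Draft is restricted to Wed through Thu — holds.
Draft must be done before Spec — violated.
Spec must fall between Tue and Thu — violated.
The team can handle at most 1 item per day — violated.

No. Spec must fall between Tue and Thu is not satisfied.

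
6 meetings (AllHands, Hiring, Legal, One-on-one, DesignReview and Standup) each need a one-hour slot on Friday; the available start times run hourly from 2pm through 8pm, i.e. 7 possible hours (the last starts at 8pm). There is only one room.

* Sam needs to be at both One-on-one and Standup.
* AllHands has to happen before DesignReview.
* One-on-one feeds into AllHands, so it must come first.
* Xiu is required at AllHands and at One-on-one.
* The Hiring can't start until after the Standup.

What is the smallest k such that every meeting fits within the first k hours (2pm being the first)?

The precedence chain requires at least 3 distinct hours.
With at most 1 per hour and 6 meetings, at least 6 hours are needed.
6 works (last occupied hour: 7pm): for example One-on-one -> 2pm; AllHands -> 3pm; Standup -> 4pm; Legal -> 7pm; DesignReview -> 6pm; Hiring -> 5pm.

6 hours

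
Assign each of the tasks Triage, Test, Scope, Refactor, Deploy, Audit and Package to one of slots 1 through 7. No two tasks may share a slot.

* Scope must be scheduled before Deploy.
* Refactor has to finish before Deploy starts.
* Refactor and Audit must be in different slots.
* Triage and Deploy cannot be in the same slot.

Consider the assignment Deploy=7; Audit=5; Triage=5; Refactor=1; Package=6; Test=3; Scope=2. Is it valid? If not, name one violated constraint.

No. No two tasks may share a slot is not satisfied.

Refactor and Audit must be in different slots — holds.
Triage and Deploy cannot be in the same slot — holds.
Scope must be scheduled before Deploy — holds.
No two tasks may share a slot — violated.
Refactor has to finish before Deploy starts — holds.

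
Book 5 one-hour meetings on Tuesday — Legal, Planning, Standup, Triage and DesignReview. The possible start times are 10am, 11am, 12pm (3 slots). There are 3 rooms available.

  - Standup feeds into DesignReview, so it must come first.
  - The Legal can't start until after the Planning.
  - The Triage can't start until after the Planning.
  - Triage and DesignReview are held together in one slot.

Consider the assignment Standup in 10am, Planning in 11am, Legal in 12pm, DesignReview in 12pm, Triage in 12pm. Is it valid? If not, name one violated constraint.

There are 3 rooms available — holds.
The Triage can't start until after the Planning — holds.
Triage and DesignReview are held together in one slot — holds.
The Legal can't start until after the Planning — holds.
Standup feeds into DesignReview, so it must come first — holds.

Valid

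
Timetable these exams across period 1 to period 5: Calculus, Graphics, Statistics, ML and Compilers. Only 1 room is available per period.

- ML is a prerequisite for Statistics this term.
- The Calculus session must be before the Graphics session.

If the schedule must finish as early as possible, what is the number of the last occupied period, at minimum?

The precedence chain requires at least 2 distinct periods.
With at most 1 per period and 5 exams, at least 5 periods are needed.
5 works (last occupied period: period 5): for example ML -> period 3, Calculus -> period 1, Statistics -> period 4, Compilers -> period 5, Graphics -> period 2.

5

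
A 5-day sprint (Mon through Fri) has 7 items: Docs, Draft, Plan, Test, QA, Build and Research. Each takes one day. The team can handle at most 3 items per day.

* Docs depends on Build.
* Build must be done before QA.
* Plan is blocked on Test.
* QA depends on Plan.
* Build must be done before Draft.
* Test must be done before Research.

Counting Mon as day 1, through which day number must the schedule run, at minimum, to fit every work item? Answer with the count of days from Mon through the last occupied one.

3 days

The precedence chain requires at least 3 distinct days.
With at most 3 per day and 7 work items, at least 3 days are needed.
3 works (last occupied day: Wed): for example Test=Mon, QA=Wed, Build=Mon, Docs=Tue, Research=Wed, Draft=Tue, Plan=Tue.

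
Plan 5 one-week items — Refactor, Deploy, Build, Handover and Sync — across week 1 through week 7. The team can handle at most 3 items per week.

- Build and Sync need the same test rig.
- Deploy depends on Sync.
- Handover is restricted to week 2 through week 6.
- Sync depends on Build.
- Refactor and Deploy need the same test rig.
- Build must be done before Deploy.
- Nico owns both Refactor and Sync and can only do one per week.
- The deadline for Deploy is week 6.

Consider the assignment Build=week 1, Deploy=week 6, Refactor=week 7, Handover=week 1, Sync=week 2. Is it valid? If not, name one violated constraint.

Nico owns both Refactor and Sync and can only do one per week — holds.
Handover is restricted to week 2 through week 6 — violated.
Sync depends on Build — holds.
Refactor and Deploy need the same test rig — holds.
Build and Sync need the same test rig — holds.
The deadline for Deploy is week 6 — holds.
Deploy depends on Sync — holds.
Build must be done before Deploy — holds.
The team can handle at most 3 items per week — holds.

Invalid. Handover is restricted to week 2 through week 6.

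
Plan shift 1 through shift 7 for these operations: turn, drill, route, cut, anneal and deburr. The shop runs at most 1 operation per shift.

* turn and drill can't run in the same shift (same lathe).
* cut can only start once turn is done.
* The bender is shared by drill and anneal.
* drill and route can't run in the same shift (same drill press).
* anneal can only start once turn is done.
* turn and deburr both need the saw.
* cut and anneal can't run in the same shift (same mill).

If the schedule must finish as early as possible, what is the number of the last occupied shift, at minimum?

6

The precedence chain requires at least 2 distinct shifts.
With at most 1 per shift and 6 operations, at least 6 shifts are needed.
6 works (last occupied shift: shift 6): for example cut=shift 2, turn=shift 1, drill=shift 4, anneal=shift 3, route=shift 5, deburr=shift 6.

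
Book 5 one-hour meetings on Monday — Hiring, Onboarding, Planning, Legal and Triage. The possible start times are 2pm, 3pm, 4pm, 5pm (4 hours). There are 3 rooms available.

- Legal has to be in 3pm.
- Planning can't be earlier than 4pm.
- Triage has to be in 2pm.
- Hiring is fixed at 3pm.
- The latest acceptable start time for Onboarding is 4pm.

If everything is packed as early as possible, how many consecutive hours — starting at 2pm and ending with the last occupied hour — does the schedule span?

With at most 3 per hour and 5 meetings, at least 2 hours are needed.
Planning can't be placed before 4pm — that is hour 3 counting from 2pm — so the schedule must run through at least 3 hours.
3 works (last occupied hour: 4pm): for example Planning=4pm; Onboarding=2pm; Triage=2pm; Hiring=3pm; Legal=3pm.

3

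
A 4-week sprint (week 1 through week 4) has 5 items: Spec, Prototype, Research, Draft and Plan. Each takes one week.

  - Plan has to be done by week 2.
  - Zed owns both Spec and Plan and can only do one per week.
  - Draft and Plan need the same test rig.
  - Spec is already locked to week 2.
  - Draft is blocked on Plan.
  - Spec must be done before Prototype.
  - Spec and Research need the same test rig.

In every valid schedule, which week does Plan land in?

week 1

Plan's window is week 1–week 2.
Spec is fixed at week 2, and Plan can't share a week with Spec.
So Plan must be week 1.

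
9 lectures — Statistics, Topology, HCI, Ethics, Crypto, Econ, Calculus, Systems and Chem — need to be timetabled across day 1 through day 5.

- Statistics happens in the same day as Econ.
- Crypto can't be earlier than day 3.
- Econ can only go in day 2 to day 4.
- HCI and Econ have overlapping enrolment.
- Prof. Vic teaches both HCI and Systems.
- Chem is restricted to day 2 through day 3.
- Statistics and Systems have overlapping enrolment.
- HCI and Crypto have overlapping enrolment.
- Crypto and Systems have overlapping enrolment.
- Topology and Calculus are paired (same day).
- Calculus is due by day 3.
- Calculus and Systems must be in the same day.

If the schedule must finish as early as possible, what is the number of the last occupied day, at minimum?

Crypto can't be placed before day 3, so the schedule must run through at least day 3.
3 works (last occupied day: day 3): for example Statistics=day 3, Chem=day 2, Calculus=day 1, HCI=day 2, Econ=day 3, Crypto=day 3, Systems=day 1, Topology=day 1, Ethics=day 1.

day 3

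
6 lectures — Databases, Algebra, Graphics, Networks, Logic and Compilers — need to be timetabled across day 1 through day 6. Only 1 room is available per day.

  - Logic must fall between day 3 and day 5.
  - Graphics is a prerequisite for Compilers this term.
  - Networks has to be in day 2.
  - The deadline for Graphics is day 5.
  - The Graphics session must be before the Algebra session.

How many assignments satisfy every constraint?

24

Splitting on Databases: it can be day 1 (6), day 3 (4), day 4 (4), day 5 (4), day 6 (6). Listing each branch's schedules as (Algebra, Graphics, Networks, Logic, Compilers) by day number:
Databases=day 1: (4,3,2,5,6) (5,3,2,4,6) (5,4,2,3,6) (6,3,2,4,5) (6,3,2,5,4) (6,4,2,3,5) — 6.
Databases=day 3: (4,1,2,5,6) (5,1,2,4,6) (6,1,2,4,5) (6,1,2,5,4) — 4.
Databases=day 4: (3,1,2,5,6) (5,1,2,3,6) (6,1,2,3,5) (6,1,2,5,3) — 4.
Databases=day 5: (3,1,2,4,6) (4,1,2,3,6) (6,1,2,3,4) (6,1,2,4,3) — 4.
Databases=day 6: (3,1,2,4,5) (3,1,2,5,4) (4,1,2,3,5) (4,1,2,5,3) (5,1,2,3,4) (5,1,2,4,3) — 6.
Summing: 6 + 4 + 4 + 4 + 6 = 24.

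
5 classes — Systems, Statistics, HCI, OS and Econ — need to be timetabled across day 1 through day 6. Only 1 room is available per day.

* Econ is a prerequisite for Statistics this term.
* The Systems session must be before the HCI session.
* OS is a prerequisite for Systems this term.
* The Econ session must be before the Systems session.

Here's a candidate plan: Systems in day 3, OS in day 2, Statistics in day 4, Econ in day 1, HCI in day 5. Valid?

The Econ session must be before the Systems session — holds.
Econ is a prerequisite for Statistics this term — holds.
The Systems session must be before the HCI session — holds.
Only 1 room is available per day — holds.
OS is a prerequisite for Systems this term — holds.

Yes, all constraints hold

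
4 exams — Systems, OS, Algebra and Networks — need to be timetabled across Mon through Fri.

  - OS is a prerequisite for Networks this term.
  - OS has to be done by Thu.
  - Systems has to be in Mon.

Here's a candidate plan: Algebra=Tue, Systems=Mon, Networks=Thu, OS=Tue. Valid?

OS has to be done by Thu — holds.
OS is a prerequisite for Networks this term — holds.
Systems has to be in Mon — holds.

Yes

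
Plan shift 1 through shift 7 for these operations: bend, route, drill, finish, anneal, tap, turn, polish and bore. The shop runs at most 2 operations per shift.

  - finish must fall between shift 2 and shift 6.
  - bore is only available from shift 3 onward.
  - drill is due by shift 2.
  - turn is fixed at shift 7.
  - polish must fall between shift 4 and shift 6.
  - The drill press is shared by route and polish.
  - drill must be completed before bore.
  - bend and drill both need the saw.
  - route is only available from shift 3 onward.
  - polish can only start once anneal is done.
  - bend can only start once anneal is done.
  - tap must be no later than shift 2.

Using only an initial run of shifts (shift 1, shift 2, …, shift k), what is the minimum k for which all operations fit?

The precedence chain requires at least 2 distinct shifts.
With at most 2 per shift and 9 operations, at least 5 shifts are needed.
turn can't be placed before shift 7, so the schedule must run through at least shift 7.
7 works (last occupied shift: shift 7): for example anneal in shift 2, bore in shift 3, tap in shift 1, bend in shift 4, finish in shift 2, route in shift 3, polish in shift 4, turn in shift 7, drill in shift 1.

7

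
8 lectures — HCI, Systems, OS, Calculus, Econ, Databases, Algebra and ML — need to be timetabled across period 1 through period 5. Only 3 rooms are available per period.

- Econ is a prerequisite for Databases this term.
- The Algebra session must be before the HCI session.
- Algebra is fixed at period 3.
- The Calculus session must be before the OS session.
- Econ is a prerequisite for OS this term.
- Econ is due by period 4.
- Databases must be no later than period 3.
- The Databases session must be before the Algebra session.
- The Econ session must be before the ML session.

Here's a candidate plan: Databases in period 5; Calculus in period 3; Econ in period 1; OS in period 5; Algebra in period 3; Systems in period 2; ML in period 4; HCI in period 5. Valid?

No. Databases must be no later than period 3 is not satisfied.

Econ is due by period 4 — holds.
The Algebra session must be before the HCI session — holds.
Econ is a prerequisite for OS this term — holds.
The Databases session must be before the Algebra session — violated.
The Calculus session must be before the OS session — holds.
Econ is a prerequisite for Databases this term — holds.
The Econ session must be before the ML session — holds.
Only 3 rooms are available per period — holds.
Algebra is fixed at period 3 — holds.
Databases must be no later than period 3 — violated.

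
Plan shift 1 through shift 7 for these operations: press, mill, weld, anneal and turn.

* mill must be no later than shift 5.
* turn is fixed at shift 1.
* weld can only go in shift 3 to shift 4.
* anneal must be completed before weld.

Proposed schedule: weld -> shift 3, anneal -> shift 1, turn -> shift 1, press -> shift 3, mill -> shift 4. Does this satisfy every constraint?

turn is fixed at shift 1 — holds.
weld can only go in shift 3 to shift 4 — holds.
anneal must be completed before weld — holds.
mill must be no later than shift 5 — holds.

Valid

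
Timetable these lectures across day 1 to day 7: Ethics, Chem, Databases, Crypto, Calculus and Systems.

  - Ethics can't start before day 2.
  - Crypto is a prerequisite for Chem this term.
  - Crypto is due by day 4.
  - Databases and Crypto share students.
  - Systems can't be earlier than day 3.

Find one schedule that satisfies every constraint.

Chem in day 2, Calculus in day 1, Systems in day 3, Databases in day 2, Ethics in day 2, Crypto in day 1

Checking: Crypto(day 1) before Chem(day 2); Databases(day 2) != Crypto(day 1); Systems=day 3 in [day 3,day 7]; Ethics=day 2 in [day 2,day 7]; Crypto=day 1 in [day 1,day 4].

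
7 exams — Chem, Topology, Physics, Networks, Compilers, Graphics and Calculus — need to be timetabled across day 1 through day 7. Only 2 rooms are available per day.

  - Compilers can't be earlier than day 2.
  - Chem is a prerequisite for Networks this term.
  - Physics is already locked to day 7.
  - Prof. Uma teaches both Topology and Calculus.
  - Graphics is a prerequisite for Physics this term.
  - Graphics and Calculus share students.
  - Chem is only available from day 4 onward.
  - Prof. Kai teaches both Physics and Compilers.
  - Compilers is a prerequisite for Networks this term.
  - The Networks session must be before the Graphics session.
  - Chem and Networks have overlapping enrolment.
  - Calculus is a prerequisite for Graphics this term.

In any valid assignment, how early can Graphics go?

Precedence pushes Graphics to at least day 6; downstream work caps Graphics at day 6.
Graphics at day 6 is achievable: Topology in day 2, Calculus in day 1, Chem in day 4, Compilers in day 2, Graphics in day 6, Networks in day 5, Physics in day 7.

day 6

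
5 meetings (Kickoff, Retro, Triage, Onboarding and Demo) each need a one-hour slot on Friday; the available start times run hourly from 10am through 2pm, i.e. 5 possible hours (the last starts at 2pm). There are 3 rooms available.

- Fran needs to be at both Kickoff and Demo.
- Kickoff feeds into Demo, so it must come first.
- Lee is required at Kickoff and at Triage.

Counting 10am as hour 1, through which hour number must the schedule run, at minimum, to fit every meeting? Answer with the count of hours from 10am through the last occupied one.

2

The precedence chain requires at least 2 distinct hours.
With at most 3 per hour and 5 meetings, at least 2 hours are needed.
2 works (last occupied hour: 11am): for example Retro -> 10am; Kickoff -> 10am; Onboarding -> 10am; Triage -> 11am; Demo -> 11am.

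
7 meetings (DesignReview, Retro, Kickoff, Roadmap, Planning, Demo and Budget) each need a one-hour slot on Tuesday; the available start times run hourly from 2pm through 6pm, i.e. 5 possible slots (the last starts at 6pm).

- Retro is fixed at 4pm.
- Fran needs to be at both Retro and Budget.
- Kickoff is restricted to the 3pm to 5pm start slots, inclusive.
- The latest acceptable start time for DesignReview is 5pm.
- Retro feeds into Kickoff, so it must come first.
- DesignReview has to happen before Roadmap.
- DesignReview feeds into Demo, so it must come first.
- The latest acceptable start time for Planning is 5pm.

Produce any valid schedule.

Kickoff in 5pm; Retro in 4pm; Planning in 2pm; Roadmap in 3pm; Demo in 3pm; Budget in 2pm; DesignReview in 2pm

Checking: DesignReview(2pm) before Demo(3pm); Retro(4pm) before Kickoff(5pm); DesignReview(2pm) before Roadmap(3pm); Retro(4pm) != Budget(2pm); Planning=2pm in [2pm,5pm]; DesignReview=2pm in [2pm,5pm]; Kickoff=5pm in [3pm,5pm]; Retro=4pm in [4pm,4pm].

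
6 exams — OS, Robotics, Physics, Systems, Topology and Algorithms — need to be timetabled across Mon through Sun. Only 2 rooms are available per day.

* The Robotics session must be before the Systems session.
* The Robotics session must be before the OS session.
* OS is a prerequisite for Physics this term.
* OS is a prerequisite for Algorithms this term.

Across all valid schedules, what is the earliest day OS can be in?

Tue

Precedence pushes OS to at least Tue; downstream work caps OS at Sat.
OS at Tue is achievable: Algorithms in Wed, Topology in Mon, Physics in Wed, Systems in Tue, Robotics in Mon, OS in Tue.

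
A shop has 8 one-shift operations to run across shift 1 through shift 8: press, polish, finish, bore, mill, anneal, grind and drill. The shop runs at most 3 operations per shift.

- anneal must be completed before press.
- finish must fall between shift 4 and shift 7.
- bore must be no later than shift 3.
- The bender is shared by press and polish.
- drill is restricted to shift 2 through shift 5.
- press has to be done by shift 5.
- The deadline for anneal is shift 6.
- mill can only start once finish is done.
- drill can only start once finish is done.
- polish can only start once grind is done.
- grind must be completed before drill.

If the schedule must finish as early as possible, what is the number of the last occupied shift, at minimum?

The precedence chain requires at least 2 distinct shifts.
With at most 3 per shift and 8 operations, at least 3 shifts are needed.
Propagating the time windows through the other constraints, mill can't land before shift 5, so the schedule must run through at least shift 5.
5 works (last occupied shift: shift 5): for example mill in shift 5; anneal in shift 1; polish in shift 3; press in shift 2; finish in shift 4; bore in shift 1; grind in shift 1; drill in shift 5.

5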